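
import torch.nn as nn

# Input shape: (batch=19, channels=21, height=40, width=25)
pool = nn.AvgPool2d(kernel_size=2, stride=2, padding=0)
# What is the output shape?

Input shape: (19, 21, 40, 25)
Output shape: (19, 21, 20, 12)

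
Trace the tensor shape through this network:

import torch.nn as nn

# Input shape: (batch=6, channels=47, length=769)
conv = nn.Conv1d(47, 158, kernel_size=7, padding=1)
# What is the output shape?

Input shape: (6, 47, 769)
Output shape: (6, 158, 765)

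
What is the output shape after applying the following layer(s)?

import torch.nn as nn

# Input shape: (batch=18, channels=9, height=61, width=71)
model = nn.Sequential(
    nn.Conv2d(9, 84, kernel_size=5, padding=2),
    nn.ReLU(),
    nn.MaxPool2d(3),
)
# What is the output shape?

Input shape: (18, 9, 61, 71)
  -> after Conv2d: (18, 84, 61, 71)
  -> after ReLU: (18, 84, 61, 71)
Output shape: (18, 84, 20, 23)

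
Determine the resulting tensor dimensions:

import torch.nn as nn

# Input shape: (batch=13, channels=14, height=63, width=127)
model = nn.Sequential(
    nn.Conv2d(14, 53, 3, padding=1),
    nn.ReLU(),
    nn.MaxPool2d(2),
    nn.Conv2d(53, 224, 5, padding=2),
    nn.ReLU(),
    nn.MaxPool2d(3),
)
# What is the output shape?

Input shape: (13, 14, 63, 127)
  -> after first Conv2d: (13, 53, 63, 127)
  -> after first MaxPool2d: (13, 53, 31, 63)
  -> after second Conv2d: (13, 224, 31, 63)
Output shape: (13, 224, 10, 21)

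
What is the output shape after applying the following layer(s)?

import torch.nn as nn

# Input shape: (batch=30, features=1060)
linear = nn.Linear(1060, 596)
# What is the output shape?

Input shape: (30, 1060)
Output shape: (30, 596)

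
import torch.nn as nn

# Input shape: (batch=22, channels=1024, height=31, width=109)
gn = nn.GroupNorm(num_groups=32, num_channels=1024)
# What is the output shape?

Input shape: (22, 1024, 31, 109)
Output shape: (22, 1024, 31, 109)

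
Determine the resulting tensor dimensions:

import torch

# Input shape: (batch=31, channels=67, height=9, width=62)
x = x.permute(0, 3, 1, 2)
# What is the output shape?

Input shape: (31, 67, 9, 62)
Output shape: (31, 62, 67, 9)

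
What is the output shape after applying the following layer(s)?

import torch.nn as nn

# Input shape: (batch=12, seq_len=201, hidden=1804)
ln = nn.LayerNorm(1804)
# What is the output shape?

Input shape: (12, 201, 1804)
Output shape: (12, 201, 1804)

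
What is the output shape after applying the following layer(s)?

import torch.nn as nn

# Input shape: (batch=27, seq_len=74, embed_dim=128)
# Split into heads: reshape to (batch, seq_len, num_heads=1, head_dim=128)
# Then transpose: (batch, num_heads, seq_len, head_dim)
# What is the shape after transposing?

Input shape: (27, 74, 128)
  -> after reshape: (27, 74, 1, 128)
Output shape: (27, 1, 74, 128)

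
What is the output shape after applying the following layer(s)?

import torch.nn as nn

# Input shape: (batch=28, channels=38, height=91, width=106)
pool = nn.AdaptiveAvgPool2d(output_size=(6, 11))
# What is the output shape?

Input shape: (28, 38, 91, 106)
Output shape: (28, 38, 6, 11)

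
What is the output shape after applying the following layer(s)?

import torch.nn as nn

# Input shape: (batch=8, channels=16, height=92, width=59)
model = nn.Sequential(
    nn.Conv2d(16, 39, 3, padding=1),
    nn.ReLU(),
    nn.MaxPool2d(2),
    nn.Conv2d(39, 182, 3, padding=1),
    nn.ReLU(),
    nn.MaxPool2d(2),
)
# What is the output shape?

Input shape: (8, 16, 92, 59)
  -> after first Conv2d: (8, 39, 92, 59)
  -> after first MaxPool2d: (8, 39, 46, 29)
  -> after second Conv2d: (8, 182, 46, 29)
Output shape: (8, 182, 23, 14)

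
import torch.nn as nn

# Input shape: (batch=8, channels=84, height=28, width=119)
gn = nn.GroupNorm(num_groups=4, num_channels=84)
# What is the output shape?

Input shape: (8, 84, 28, 119)
Output shape: (8, 84, 28, 119)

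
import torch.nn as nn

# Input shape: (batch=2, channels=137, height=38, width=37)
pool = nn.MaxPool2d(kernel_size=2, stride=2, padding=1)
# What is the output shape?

Input shape: (2, 137, 38, 37)
Output shape: (2, 137, 20, 19)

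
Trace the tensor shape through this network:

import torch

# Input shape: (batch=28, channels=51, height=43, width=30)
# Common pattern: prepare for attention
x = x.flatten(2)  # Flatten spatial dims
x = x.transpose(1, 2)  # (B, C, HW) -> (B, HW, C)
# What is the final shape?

Input shape: (28, 51, 43, 30)
  -> after flatten(2): (28, 51, 1290)
Output shape: (28, 1290, 51)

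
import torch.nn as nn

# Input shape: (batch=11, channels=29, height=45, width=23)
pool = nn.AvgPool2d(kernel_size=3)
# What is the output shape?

Input shape: (11, 29, 45, 23)
Output shape: (11, 29, 15, 7)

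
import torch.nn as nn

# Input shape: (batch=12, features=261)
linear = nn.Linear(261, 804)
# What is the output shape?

Input shape: (12, 261)
Output shape: (12, 804)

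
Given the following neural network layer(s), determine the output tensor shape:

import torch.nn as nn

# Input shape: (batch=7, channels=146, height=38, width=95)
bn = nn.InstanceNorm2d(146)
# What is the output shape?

Input shape: (7, 146, 38, 95)
Output shape: (7, 146, 38, 95)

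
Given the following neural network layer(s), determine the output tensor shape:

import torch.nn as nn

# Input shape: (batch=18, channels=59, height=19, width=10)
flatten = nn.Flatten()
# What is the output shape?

Input shape: (18, 59, 19, 10)
Output shape: (18, 11210)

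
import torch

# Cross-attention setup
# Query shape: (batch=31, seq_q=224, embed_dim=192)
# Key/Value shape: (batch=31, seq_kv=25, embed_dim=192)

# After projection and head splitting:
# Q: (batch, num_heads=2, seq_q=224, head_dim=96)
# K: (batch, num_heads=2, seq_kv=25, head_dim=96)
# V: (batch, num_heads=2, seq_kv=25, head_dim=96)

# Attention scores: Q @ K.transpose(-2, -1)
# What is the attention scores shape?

Input shape: (31, 224, 192)
Output shape: (31, 2, 224, 25)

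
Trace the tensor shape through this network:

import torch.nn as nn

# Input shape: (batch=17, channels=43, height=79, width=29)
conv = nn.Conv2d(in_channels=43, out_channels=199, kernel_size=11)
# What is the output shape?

Input shape: (17, 43, 79, 29)
Output shape: (17, 199, 69, 19)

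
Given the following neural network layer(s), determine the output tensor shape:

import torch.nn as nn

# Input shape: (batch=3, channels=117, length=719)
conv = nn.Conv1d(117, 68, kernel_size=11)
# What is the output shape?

Input shape: (3, 117, 719)
Output shape: (3, 68, 709)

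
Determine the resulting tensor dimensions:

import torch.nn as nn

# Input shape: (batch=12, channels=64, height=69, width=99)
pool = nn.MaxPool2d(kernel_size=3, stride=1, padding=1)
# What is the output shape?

Input shape: (12, 64, 69, 99)
Output shape: (12, 64, 69, 99)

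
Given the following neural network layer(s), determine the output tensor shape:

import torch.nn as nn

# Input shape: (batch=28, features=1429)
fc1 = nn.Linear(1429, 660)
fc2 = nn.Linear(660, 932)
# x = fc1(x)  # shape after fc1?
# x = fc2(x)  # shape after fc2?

Input shape: (28, 1429)
  -> after fc1: (28, 660)
Output shape: (28, 932)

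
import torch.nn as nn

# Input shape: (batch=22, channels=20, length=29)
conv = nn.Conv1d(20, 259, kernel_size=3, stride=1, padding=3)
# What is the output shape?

Input shape: (22, 20, 29)
Output shape: (22, 259, 33)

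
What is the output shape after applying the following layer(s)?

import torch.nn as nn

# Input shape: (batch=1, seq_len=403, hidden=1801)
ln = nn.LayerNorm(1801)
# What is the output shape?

Input shape: (1, 403, 1801)
Output shape: (1, 403, 1801)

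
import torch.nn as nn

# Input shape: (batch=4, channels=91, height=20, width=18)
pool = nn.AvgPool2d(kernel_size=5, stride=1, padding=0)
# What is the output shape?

Input shape: (4, 91, 20, 18)
Output shape: (4, 91, 16, 14)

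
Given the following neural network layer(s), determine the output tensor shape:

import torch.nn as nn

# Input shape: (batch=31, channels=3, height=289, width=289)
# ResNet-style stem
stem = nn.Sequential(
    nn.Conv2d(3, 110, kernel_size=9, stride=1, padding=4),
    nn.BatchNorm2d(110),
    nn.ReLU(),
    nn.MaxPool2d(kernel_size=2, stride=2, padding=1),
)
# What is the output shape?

Input shape: (31, 3, 289, 289)
  -> after Conv2d 9x9 stride=1: (31, 110, 289, 289)
Output shape: (31, 110, 145, 145)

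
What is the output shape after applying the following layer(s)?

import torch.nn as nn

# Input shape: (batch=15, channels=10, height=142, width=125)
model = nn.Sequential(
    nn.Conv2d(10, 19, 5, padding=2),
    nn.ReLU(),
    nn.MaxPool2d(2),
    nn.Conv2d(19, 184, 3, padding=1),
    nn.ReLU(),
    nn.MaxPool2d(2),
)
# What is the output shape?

Input shape: (15, 10, 142, 125)
  -> after first Conv2d: (15, 19, 142, 125)
  -> after first MaxPool2d: (15, 19, 71, 62)
  -> after second Conv2d: (15, 184, 71, 62)
Output shape: (15, 184, 35, 31)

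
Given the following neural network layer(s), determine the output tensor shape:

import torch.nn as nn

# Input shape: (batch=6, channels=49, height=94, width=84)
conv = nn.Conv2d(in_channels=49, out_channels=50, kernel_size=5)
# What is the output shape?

Input shape: (6, 49, 94, 84)
Output shape: (6, 50, 90, 80)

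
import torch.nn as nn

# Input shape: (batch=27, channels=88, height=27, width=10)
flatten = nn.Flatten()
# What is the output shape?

Input shape: (27, 88, 27, 10)
Output shape: (27, 23760)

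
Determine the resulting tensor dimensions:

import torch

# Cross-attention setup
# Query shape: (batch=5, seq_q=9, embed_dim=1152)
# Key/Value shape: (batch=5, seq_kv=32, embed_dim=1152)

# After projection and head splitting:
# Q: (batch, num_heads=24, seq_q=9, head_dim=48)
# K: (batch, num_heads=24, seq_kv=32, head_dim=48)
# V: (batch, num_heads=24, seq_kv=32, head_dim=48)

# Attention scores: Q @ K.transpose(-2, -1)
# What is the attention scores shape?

Input shape: (5, 9, 1152)
Output shape: (5, 24, 9, 32)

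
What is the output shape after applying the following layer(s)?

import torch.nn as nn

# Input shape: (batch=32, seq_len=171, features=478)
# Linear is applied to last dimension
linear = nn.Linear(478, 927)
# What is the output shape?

Input shape: (32, 171, 478)
Output shape: (32, 171, 927)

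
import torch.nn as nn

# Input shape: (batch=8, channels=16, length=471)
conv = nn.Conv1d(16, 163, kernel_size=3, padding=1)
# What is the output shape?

Input shape: (8, 16, 471)
Output shape: (8, 163, 471)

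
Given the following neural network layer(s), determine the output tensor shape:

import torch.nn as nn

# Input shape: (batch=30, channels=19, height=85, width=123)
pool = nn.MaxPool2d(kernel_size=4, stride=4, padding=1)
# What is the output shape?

Input shape: (30, 19, 85, 123)
Output shape: (30, 19, 21, 31)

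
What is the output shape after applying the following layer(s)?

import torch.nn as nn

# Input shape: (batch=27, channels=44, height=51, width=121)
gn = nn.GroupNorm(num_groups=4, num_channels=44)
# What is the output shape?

Input shape: (27, 44, 51, 121)
Output shape: (27, 44, 51, 121)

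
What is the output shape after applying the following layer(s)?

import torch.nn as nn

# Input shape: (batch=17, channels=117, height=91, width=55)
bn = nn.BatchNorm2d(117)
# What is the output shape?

Input shape: (17, 117, 91, 55)
Output shape: (17, 117, 91, 55)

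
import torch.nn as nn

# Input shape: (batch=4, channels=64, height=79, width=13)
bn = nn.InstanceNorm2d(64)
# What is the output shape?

Input shape: (4, 64, 79, 13)
Output shape: (4, 64, 79, 13)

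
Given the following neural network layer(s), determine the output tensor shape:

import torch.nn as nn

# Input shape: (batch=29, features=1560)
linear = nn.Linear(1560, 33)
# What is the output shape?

Input shape: (29, 1560)
Output shape: (29, 33)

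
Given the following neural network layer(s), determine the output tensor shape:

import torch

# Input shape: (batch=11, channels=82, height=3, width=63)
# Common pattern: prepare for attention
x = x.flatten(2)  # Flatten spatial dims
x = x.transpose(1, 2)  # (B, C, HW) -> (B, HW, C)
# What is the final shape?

Input shape: (11, 82, 3, 63)
  -> after flatten(2): (11, 82, 189)
Output shape: (11, 189, 82)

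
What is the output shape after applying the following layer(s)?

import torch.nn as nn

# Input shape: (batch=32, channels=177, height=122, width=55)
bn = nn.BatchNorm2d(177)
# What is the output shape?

Input shape: (32, 177, 122, 55)
Output shape: (32, 177, 122, 55)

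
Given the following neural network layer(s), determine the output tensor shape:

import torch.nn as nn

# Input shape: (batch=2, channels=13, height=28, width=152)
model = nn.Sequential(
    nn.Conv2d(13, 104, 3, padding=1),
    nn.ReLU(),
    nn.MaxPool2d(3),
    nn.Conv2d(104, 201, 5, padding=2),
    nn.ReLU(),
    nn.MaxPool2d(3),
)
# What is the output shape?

Input shape: (2, 13, 28, 152)
  -> after first Conv2d: (2, 104, 28, 152)
  -> after first MaxPool2d: (2, 104, 9, 50)
  -> after second Conv2d: (2, 201, 9, 50)
Output shape: (2, 201, 3, 16)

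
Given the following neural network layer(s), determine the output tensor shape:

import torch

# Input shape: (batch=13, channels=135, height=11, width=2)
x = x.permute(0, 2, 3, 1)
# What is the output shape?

Input shape: (13, 135, 11, 2)
Output shape: (13, 11, 2, 135)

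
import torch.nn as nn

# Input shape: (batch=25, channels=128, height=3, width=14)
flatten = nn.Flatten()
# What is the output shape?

Input shape: (25, 128, 3, 14)
Output shape: (25, 5376)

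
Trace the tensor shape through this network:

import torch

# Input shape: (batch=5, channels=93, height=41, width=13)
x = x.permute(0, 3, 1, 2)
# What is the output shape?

Input shape: (5, 93, 41, 13)
Output shape: (5, 13, 93, 41)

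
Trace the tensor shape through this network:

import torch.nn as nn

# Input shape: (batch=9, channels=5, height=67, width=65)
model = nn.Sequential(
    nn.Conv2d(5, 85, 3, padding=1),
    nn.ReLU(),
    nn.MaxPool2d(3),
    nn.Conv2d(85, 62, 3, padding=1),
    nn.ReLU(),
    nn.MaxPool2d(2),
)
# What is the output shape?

Input shape: (9, 5, 67, 65)
  -> after first Conv2d: (9, 85, 67, 65)
  -> after first MaxPool2d: (9, 85, 22, 21)
  -> after second Conv2d: (9, 62, 22, 21)
Output shape: (9, 62, 11, 10)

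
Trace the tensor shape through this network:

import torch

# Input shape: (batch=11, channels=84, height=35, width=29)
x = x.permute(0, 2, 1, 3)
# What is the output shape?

Input shape: (11, 84, 35, 29)
Output shape: (11, 35, 84, 29)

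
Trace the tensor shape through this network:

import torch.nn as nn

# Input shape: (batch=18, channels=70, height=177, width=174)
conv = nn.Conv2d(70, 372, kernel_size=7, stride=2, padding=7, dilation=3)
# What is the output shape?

Input shape: (18, 70, 177, 174)
Output shape: (18, 372, 87, 85)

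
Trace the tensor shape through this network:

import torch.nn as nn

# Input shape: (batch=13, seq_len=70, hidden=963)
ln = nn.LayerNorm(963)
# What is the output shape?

Input shape: (13, 70, 963)
Output shape: (13, 70, 963)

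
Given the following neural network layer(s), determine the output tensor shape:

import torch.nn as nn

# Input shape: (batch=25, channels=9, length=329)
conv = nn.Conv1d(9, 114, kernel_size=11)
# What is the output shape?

Input shape: (25, 9, 329)
Output shape: (25, 114, 319)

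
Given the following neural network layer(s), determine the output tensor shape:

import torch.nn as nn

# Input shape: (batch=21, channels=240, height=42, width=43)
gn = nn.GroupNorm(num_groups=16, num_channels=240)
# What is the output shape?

Input shape: (21, 240, 42, 43)
Output shape: (21, 240, 42, 43)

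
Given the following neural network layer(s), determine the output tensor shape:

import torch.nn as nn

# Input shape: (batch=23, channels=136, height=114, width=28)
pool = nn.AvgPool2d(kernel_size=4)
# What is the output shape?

Input shape: (23, 136, 114, 28)
Output shape: (23, 136, 28, 7)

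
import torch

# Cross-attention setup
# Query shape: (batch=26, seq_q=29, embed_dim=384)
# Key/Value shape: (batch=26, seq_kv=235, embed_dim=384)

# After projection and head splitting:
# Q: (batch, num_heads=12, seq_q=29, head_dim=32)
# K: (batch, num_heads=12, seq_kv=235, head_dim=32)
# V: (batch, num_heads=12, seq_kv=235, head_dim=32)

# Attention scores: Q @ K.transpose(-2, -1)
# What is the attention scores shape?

Input shape: (26, 29, 384)
Output shape: (26, 12, 29, 235)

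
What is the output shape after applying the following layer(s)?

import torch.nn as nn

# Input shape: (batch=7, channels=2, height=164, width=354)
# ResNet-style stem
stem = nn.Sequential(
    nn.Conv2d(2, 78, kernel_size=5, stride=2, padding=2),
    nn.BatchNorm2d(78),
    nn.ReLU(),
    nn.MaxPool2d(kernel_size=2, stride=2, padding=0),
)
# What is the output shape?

Input shape: (7, 2, 164, 354)
  -> after Conv2d 5x5 stride=2: (7, 78, 82, 177)
Output shape: (7, 78, 41, 88)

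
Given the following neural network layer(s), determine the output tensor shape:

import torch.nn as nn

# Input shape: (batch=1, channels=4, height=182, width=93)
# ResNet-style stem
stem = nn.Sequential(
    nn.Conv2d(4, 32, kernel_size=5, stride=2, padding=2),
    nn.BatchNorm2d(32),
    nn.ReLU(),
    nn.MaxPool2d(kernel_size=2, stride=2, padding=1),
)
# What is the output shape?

Input shape: (1, 4, 182, 93)
  -> after Conv2d 5x5 stride=2: (1, 32, 91, 47)
Output shape: (1, 32, 46, 24)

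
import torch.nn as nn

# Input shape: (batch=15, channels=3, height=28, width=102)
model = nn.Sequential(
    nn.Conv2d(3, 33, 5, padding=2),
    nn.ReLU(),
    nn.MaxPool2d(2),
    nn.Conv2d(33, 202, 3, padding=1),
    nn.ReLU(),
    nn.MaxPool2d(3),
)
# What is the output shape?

Input shape: (15, 3, 28, 102)
  -> after first Conv2d: (15, 33, 28, 102)
  -> after first MaxPool2d: (15, 33, 14, 51)
  -> after second Conv2d: (15, 202, 14, 51)
Output shape: (15, 202, 4, 17)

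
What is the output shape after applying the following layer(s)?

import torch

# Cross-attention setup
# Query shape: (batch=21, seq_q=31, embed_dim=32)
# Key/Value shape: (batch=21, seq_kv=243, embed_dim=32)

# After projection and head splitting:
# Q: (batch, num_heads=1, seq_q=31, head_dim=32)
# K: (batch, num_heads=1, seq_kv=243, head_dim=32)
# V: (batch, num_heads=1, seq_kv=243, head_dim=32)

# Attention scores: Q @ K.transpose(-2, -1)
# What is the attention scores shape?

Input shape: (21, 31, 32)
Output shape: (21, 1, 31, 243)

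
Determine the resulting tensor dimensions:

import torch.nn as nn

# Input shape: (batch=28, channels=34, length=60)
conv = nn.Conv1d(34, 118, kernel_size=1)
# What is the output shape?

Input shape: (28, 34, 60)
Output shape: (28, 118, 60)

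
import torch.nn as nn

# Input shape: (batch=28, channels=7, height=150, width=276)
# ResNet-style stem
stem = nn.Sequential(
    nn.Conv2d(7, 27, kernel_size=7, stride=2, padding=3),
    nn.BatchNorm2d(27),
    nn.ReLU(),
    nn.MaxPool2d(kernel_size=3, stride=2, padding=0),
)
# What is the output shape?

Input shape: (28, 7, 150, 276)
  -> after Conv2d 7x7 stride=2: (28, 27, 75, 138)
Output shape: (28, 27, 37, 68)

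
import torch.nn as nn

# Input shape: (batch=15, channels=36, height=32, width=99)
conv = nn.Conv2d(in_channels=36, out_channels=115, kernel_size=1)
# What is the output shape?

Input shape: (15, 36, 32, 99)
Output shape: (15, 115, 32, 99)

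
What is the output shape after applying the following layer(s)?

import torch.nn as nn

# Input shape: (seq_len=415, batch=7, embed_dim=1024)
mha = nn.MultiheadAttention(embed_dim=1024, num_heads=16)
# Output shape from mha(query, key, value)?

Input shape: (415, 7, 1024)
Output shape: (415, 7, 1024)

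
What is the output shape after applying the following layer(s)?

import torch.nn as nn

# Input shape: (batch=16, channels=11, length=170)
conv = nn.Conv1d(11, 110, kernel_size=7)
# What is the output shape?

Input shape: (16, 11, 170)
Output shape: (16, 110, 164)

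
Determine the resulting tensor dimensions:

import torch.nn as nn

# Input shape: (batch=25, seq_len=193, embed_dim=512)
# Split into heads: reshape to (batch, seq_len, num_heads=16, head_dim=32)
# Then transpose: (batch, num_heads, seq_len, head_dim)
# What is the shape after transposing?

Input shape: (25, 193, 512)
  -> after reshape: (25, 193, 16, 32)
Output shape: (25, 16, 193, 32)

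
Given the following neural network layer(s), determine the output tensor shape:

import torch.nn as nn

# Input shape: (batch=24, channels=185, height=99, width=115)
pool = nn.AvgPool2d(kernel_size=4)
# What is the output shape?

Input shape: (24, 185, 99, 115)
Output shape: (24, 185, 24, 28)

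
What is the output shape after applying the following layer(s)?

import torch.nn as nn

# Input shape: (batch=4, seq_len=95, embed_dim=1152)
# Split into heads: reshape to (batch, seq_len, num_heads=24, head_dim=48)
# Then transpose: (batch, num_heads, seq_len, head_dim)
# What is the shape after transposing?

Input shape: (4, 95, 1152)
  -> after reshape: (4, 95, 24, 48)
Output shape: (4, 24, 95, 48)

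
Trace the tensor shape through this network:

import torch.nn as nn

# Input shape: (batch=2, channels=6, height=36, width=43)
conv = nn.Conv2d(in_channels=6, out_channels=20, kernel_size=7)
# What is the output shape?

Input shape: (2, 6, 36, 43)
Output shape: (2, 20, 30, 37)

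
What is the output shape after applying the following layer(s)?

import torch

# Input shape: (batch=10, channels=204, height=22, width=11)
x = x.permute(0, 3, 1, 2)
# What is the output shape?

Input shape: (10, 204, 22, 11)
Output shape: (10, 11, 204, 22)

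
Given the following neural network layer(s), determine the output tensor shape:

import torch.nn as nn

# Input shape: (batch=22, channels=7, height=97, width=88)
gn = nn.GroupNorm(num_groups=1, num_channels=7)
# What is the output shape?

Input shape: (22, 7, 97, 88)
Output shape: (22, 7, 97, 88)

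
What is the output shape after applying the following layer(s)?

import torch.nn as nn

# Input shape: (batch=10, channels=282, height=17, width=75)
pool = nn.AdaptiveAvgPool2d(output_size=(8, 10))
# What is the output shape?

Input shape: (10, 282, 17, 75)
Output shape: (10, 282, 8, 10)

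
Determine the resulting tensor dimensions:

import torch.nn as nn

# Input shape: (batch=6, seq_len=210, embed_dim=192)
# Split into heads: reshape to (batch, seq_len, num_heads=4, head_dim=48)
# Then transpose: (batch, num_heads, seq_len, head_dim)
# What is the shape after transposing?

Input shape: (6, 210, 192)
  -> after reshape: (6, 210, 4, 48)
Output shape: (6, 4, 210, 48)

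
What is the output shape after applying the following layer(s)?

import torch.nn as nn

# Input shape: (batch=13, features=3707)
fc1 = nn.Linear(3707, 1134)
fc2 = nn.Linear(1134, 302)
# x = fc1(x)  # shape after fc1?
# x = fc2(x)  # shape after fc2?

Input shape: (13, 3707)
  -> after fc1: (13, 1134)
Output shape: (13, 302)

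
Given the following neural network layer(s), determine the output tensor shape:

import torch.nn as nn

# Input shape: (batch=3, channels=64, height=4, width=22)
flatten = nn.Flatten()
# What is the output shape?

Input shape: (3, 64, 4, 22)
Output shape: (3, 5632)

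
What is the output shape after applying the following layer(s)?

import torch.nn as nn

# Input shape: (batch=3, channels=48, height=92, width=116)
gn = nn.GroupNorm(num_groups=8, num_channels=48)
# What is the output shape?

Input shape: (3, 48, 92, 116)
Output shape: (3, 48, 92, 116)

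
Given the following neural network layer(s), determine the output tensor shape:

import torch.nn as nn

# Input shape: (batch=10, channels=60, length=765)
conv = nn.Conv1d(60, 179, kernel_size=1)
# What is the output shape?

Input shape: (10, 60, 765)
Output shape: (10, 179, 765)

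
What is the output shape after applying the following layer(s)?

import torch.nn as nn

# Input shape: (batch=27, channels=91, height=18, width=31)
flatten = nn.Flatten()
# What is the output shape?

Input shape: (27, 91, 18, 31)
Output shape: (27, 50778)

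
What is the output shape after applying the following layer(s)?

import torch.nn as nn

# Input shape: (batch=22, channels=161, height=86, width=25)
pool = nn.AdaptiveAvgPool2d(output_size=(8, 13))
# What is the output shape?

Input shape: (22, 161, 86, 25)
Output shape: (22, 161, 8, 13)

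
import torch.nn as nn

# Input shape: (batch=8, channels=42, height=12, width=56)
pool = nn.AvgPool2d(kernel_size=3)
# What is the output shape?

Input shape: (8, 42, 12, 56)
Output shape: (8, 42, 4, 18)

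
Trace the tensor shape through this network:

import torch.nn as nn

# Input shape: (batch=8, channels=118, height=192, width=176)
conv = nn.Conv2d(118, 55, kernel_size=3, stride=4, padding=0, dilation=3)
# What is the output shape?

Input shape: (8, 118, 192, 176)
Output shape: (8, 55, 47, 43)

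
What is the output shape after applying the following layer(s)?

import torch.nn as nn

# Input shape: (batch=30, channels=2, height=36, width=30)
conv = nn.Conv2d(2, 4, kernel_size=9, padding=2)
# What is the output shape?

Input shape: (30, 2, 36, 30)
Output shape: (30, 4, 32, 26)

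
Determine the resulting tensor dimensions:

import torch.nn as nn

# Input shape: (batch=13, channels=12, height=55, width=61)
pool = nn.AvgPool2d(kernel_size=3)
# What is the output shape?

Input shape: (13, 12, 55, 61)
Output shape: (13, 12, 18, 20)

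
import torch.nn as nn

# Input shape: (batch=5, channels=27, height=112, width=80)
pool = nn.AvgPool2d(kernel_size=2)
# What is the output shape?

Input shape: (5, 27, 112, 80)
Output shape: (5, 27, 56, 40)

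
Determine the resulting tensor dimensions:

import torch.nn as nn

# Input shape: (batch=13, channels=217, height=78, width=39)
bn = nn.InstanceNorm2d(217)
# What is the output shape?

Input shape: (13, 217, 78, 39)
Output shape: (13, 217, 78, 39)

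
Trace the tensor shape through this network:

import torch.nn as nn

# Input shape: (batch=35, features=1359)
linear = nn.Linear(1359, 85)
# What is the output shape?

Input shape: (35, 1359)
Output shape: (35, 85)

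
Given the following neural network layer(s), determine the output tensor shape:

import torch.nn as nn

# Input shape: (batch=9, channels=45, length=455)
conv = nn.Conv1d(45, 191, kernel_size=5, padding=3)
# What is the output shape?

Input shape: (9, 45, 455)
Output shape: (9, 191, 457)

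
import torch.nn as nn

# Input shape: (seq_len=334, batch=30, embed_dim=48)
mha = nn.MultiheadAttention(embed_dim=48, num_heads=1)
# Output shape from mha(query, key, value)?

Input shape: (334, 30, 48)
Output shape: (334, 30, 48)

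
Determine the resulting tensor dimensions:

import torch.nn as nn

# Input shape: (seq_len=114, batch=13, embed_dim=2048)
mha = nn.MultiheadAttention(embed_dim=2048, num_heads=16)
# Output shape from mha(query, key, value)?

Input shape: (114, 13, 2048)
Output shape: (114, 13, 2048)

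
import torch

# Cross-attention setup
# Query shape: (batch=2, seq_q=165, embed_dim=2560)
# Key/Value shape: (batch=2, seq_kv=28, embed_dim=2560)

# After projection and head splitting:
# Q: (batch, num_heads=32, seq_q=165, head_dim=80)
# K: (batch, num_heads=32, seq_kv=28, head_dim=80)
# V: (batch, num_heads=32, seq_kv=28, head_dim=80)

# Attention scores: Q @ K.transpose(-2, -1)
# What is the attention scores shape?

Input shape: (2, 165, 2560)
Output shape: (2, 32, 165, 28)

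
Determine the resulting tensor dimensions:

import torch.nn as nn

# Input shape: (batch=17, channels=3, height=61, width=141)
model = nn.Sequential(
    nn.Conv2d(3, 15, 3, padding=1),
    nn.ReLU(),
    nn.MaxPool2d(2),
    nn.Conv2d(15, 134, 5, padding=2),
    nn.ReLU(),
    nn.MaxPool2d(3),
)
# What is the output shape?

Input shape: (17, 3, 61, 141)
  -> after first Conv2d: (17, 15, 61, 141)
  -> after first MaxPool2d: (17, 15, 30, 70)
  -> after second Conv2d: (17, 134, 30, 70)
Output shape: (17, 134, 10, 23)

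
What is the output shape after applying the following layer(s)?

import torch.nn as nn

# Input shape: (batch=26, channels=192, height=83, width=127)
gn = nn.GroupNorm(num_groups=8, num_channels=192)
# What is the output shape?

Input shape: (26, 192, 83, 127)
Output shape: (26, 192, 83, 127)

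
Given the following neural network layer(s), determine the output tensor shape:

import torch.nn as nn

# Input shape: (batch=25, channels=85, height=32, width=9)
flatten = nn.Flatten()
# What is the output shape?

Input shape: (25, 85, 32, 9)
Output shape: (25, 24480)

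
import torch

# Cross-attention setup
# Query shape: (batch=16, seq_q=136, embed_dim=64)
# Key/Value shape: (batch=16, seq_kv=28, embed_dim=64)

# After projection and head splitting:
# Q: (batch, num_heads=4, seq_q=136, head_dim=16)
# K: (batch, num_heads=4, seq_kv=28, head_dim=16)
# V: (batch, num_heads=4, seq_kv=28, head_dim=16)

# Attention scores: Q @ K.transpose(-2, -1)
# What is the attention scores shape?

Input shape: (16, 136, 64)
Output shape: (16, 4, 136, 28)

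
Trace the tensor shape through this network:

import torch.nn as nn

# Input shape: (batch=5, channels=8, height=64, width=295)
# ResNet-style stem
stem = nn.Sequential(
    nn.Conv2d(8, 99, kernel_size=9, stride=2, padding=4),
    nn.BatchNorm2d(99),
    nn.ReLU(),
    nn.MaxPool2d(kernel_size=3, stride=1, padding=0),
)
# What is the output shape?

Input shape: (5, 8, 64, 295)
  -> after Conv2d 9x9 stride=2: (5, 99, 32, 148)
Output shape: (5, 99, 30, 146)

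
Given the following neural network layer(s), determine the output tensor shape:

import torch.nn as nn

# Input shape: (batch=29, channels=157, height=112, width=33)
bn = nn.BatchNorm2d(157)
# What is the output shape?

Input shape: (29, 157, 112, 33)
Output shape: (29, 157, 112, 33)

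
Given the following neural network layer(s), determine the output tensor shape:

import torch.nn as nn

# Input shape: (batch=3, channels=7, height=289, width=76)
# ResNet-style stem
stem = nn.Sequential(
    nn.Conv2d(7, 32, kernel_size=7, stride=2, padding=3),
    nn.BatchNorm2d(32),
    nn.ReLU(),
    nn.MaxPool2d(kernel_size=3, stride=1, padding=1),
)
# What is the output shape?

Input shape: (3, 7, 289, 76)
  -> after Conv2d 7x7 stride=2: (3, 32, 145, 38)
Output shape: (3, 32, 145, 38)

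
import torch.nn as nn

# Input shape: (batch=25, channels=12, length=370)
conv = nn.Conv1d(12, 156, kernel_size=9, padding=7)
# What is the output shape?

Input shape: (25, 12, 370)
Output shape: (25, 156, 376)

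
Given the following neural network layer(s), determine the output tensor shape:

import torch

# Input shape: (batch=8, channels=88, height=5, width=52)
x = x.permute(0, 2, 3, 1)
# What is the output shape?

Input shape: (8, 88, 5, 52)
Output shape: (8, 5, 52, 88)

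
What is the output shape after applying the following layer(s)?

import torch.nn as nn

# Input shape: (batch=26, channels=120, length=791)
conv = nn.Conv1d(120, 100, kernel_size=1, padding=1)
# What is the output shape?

Input shape: (26, 120, 791)
Output shape: (26, 100, 793)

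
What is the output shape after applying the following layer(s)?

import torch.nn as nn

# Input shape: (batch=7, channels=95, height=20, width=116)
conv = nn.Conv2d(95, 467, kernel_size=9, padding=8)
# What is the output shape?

Input shape: (7, 95, 20, 116)
Output shape: (7, 467, 28, 124)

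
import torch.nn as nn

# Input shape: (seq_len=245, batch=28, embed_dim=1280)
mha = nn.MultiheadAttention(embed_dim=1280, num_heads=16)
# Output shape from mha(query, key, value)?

Input shape: (245, 28, 1280)
Output shape: (245, 28, 1280)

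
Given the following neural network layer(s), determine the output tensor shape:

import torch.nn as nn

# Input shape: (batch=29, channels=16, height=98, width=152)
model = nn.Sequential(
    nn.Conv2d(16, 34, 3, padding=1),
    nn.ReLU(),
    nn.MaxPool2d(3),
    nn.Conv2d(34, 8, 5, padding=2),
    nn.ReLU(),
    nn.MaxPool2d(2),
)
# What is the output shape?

Input shape: (29, 16, 98, 152)
  -> after first Conv2d: (29, 34, 98, 152)
  -> after first MaxPool2d: (29, 34, 32, 50)
  -> after second Conv2d: (29, 8, 32, 50)
Output shape: (29, 8, 16, 25)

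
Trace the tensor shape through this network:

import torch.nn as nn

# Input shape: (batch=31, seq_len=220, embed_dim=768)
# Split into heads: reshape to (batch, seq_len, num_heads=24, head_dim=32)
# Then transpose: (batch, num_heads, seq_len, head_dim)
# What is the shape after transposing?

Input shape: (31, 220, 768)
  -> after reshape: (31, 220, 24, 32)
Output shape: (31, 24, 220, 32)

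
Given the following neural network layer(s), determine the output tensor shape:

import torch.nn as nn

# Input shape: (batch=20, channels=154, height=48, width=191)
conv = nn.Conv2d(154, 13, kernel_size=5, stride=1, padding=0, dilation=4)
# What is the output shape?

Input shape: (20, 154, 48, 191)
Output shape: (20, 13, 32, 175)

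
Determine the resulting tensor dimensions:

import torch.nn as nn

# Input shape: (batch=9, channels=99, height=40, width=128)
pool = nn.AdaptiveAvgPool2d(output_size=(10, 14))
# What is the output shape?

Input shape: (9, 99, 40, 128)
Output shape: (9, 99, 10, 14)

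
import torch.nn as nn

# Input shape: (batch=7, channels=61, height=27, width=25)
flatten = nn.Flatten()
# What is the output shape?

Input shape: (7, 61, 27, 25)
Output shape: (7, 41175)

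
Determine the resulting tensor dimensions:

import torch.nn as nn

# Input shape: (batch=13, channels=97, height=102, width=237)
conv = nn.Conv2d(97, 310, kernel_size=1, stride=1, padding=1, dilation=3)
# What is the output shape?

Input shape: (13, 97, 102, 237)
Output shape: (13, 310, 104, 239)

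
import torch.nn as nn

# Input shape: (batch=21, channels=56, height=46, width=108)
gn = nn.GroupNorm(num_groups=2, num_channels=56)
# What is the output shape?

Input shape: (21, 56, 46, 108)
Output shape: (21, 56, 46, 108)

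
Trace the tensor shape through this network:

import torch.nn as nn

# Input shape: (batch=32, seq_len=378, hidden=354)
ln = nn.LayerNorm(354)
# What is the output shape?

Input shape: (32, 378, 354)
Output shape: (32, 378, 354)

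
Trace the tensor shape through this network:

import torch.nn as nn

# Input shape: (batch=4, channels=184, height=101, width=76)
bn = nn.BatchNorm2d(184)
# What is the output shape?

Input shape: (4, 184, 101, 76)
Output shape: (4, 184, 101, 76)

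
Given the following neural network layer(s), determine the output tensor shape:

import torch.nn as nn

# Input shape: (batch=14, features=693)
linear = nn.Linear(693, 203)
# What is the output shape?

Input shape: (14, 693)
Output shape: (14, 203)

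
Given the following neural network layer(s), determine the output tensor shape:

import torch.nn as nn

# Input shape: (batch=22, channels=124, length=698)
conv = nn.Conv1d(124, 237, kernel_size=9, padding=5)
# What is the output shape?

Input shape: (22, 124, 698)
Output shape: (22, 237, 700)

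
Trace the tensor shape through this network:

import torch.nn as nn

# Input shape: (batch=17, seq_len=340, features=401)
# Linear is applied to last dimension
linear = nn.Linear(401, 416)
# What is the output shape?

Input shape: (17, 340, 401)
Output shape: (17, 340, 416)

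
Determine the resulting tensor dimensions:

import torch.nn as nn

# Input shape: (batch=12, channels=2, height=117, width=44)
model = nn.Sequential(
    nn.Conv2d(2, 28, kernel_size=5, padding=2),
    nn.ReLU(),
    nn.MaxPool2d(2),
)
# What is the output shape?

Input shape: (12, 2, 117, 44)
  -> after Conv2d: (12, 28, 117, 44)
  -> after ReLU: (12, 28, 117, 44)
Output shape: (12, 28, 58, 22)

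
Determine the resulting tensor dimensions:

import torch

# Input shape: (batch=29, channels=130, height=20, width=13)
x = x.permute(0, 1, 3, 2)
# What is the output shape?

Input shape: (29, 130, 20, 13)
Output shape: (29, 130, 13, 20)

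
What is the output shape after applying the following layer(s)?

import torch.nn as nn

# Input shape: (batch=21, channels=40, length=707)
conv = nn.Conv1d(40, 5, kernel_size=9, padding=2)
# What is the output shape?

Input shape: (21, 40, 707)
Output shape: (21, 5, 703)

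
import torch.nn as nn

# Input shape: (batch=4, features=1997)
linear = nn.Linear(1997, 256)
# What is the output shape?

Input shape: (4, 1997)
Output shape: (4, 256)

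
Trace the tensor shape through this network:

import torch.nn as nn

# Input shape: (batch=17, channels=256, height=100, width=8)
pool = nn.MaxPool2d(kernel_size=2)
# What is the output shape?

Input shape: (17, 256, 100, 8)
Output shape: (17, 256, 50, 4)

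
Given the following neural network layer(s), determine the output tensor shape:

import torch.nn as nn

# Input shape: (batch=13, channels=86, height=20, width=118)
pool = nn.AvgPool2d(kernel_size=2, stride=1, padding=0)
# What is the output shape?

Input shape: (13, 86, 20, 118)
Output shape: (13, 86, 19, 117)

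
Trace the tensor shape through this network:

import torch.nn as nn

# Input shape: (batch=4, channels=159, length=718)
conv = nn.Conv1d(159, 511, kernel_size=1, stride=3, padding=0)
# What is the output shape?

Input shape: (4, 159, 718)
Output shape: (4, 511, 240)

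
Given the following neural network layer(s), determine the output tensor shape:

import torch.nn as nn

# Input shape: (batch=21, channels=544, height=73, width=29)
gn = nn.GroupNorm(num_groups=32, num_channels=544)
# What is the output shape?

Input shape: (21, 544, 73, 29)
Output shape: (21, 544, 73, 29)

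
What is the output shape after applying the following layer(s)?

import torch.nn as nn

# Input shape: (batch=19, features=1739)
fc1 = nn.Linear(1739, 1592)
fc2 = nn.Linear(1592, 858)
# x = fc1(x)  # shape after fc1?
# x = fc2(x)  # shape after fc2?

Input shape: (19, 1739)
  -> after fc1: (19, 1592)
Output shape: (19, 858)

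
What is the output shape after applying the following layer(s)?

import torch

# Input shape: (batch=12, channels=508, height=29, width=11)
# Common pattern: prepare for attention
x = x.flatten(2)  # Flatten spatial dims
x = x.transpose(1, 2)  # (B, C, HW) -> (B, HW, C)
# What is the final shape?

Input shape: (12, 508, 29, 11)
  -> after flatten(2): (12, 508, 319)
Output shape: (12, 319, 508)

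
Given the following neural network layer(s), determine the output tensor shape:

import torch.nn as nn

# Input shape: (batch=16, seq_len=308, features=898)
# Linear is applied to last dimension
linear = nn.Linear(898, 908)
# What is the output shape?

Input shape: (16, 308, 898)
Output shape: (16, 308, 908)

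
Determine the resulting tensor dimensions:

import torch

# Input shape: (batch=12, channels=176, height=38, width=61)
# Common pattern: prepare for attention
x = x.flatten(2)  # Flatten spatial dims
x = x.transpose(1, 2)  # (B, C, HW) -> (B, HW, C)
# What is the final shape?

Input shape: (12, 176, 38, 61)
  -> after flatten(2): (12, 176, 2318)
Output shape: (12, 2318, 176)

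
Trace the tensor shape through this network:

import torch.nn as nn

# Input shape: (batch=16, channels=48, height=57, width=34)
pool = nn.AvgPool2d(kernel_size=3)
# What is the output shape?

Input shape: (16, 48, 57, 34)
Output shape: (16, 48, 19, 11)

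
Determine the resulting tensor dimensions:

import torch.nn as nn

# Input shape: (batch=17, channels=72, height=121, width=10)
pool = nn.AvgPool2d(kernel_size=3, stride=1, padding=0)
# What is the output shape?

Input shape: (17, 72, 121, 10)
Output shape: (17, 72, 119, 8)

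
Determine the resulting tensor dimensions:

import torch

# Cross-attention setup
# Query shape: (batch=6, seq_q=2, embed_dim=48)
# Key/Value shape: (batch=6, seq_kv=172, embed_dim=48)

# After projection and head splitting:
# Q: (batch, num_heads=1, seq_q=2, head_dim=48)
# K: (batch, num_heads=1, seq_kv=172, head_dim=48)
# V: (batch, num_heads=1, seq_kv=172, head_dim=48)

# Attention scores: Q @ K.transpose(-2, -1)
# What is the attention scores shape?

Input shape: (6, 2, 48)
Output shape: (6, 1, 2, 172)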